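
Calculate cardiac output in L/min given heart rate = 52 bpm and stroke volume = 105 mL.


CO = HR * SV
CO = 52 * 105 / 1000
CO = 5.46 L/min


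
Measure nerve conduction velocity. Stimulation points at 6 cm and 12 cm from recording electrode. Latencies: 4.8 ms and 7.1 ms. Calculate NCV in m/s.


Distance = (12 - 6) / 100 = 0.06 m
dt = (7.1 - 4.8) / 1000 = 0.0023 s
NCV = dist / dt = 26.09 m/s


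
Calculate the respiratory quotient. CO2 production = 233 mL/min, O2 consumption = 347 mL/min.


RQ = VCO2 / VO2
RQ = 233 / 347
RQ = 0.6715


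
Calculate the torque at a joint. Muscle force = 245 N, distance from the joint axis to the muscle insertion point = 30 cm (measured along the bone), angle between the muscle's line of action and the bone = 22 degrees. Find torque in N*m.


Torque = F * d * sin(theta)   (moment arm = d*sin(theta))
d = 30 cm = 0.3 m
Torque = 245 * 0.3 * sin(22)
Torque = 27.53 N*m


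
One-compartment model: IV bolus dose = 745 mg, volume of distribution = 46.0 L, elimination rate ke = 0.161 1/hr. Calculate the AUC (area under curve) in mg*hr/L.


C0 = Dose/Vd = 745/46.0 = 16.1957 mg/L
AUC = C0/ke = 16.1957/0.161
AUC = 100.6 mg*hr/L


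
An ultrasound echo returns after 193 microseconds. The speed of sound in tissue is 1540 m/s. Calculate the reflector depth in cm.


depth = c * t / 2
t = 193 us = 1.9300e-04 s
depth = 1540 * 1.9300e-04 / 2
depth = 0.14861 m = 14.861 cm


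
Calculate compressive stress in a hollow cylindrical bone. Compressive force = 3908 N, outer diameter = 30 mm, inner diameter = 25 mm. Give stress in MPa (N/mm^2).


A = pi*(r_o^2 - r_i^2)
r_o = 15 mm, r_i = 12.5 mm
A = 215.984 mm^2
sigma = F/A = 3908 / 215.984
sigma = 18.09 MPa


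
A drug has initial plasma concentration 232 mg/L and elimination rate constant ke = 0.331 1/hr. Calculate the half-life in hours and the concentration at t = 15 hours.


t_half = ln(2) / ke = 0.693147 / 0.331 = 2.094 hr
C(t) = C0 * exp(-ke*t) = 232 * exp(-0.331*15)
C(15) = 1.619 mg/L


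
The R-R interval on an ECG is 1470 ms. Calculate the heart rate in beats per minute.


HR = 60 / RR_interval(s)
RR = 1470 ms = 1.47 s
HR = 60 / 1.47 = 40.82 bpm


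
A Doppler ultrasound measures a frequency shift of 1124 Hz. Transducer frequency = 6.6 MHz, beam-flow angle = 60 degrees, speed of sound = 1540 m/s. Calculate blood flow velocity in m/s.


v = fd * c / (2 * f0 * cos(theta))
v = 1124 * 1540 / (2 * 6.6000e+06 * cos(60))
v = 0.2623 m/s


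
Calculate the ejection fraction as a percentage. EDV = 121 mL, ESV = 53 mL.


SV = EDV - ESV = 121 - 53 = 68 mL
EF = SV/EDV * 100 = 68/121 * 100
EF = 56.2%


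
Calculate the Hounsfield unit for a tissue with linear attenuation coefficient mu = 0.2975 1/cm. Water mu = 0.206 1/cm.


HU = ((mu_tissue - mu_water) / mu_water) * 1000
HU = ((0.2975 - 0.206) / 0.206) * 1000
HU = 444.2


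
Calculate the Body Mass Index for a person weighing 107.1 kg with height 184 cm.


BMI = weight / height^2
height = 184 cm = 1.84 m
BMI = 107.1 / 1.84^2
BMI = 31.63 kg/m^2


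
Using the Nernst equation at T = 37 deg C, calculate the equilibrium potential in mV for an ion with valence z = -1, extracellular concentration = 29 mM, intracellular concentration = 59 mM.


E = (RT/(zF)) * ln(C_out/C_in)
T = 37 + 273.15 = 310.15 K
E = (8.314 * 310.15 / (-1 * 96485)) * ln(29/59)
E = 18.98 mV


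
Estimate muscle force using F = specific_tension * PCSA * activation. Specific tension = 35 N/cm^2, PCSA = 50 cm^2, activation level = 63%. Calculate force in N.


F = sigma * PCSA * activation
F = 35 * 50 * 0.63
F = 1102 N


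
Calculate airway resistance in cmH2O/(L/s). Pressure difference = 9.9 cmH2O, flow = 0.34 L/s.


R = dP / flow
R = 9.9 / 0.34
R = 29.12 cmH2O/(L/s)


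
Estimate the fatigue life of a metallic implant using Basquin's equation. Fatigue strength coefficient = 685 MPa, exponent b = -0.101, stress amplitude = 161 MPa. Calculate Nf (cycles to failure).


sigma_a = sigma_f' * (2Nf)^b
2Nf = (sigma_a/sigma_f')^(1/b)
2Nf = (161/685)^(1/-0.101)
2Nf = 1684159.1
Nf = 8.421e+05


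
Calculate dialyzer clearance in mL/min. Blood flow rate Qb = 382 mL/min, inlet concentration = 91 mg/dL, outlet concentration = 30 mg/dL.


K = Qb * (Cb_in - Cb_out) / Cb_in
K = 382 * (91 - 30) / 91
K = 256.1 mL/min


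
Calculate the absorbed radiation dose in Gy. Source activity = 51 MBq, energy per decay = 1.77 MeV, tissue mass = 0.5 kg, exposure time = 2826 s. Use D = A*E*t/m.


A = 51 MBq = 5.1000e+07 Bq
E = 1.77 MeV = 2.83554e-13 J
D = A*E*t/m = 5.1000e+07*2.83554e-13*2826/0.5
D = 0.08174 Gy


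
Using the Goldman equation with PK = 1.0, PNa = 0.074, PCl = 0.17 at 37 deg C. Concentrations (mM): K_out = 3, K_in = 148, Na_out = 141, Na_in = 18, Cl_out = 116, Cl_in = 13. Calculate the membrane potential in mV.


Vm = (RT/F)*ln((PK*Ko + PNa*Nao + PCl*Cli)/(PK*Ki + PNa*Nai + PCl*Clo))
Numer = 15.644, Denom = 169.052
Vm = -63.61 mV


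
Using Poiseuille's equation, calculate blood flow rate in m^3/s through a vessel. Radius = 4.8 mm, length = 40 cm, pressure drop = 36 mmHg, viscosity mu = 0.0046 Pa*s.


Q = pi*r^4*dP / (8*mu*L)
r = 0.0048 m, L = 0.4 m
dP = 36 mmHg = 4799.592 Pa
Q = 5.4377e-04 m^3/s


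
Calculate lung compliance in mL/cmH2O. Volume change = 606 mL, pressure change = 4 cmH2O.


C = dV / dP
C = 606 / 4
C = 151.5 mL/cmH2O


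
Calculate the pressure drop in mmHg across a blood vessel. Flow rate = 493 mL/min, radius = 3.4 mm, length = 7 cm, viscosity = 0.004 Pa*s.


dP = 8*mu*L*Q / (pi*r^4)
Q = 493 mL/min = 8.21667e-06 m^3/s
dP = 43.8408 Pa = 43.8408 / 133.322 mmHg = 0.3288 mmHg


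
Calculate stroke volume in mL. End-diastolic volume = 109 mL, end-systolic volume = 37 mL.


SV = EDV - ESV
SV = 109 - 37
SV = 72 mL


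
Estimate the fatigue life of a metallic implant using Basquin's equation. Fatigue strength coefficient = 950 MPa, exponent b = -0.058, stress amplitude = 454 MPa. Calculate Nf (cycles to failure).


sigma_a = sigma_f' * (2Nf)^b
2Nf = (sigma_a/sigma_f')^(1/b)
2Nf = (454/950)^(1/-0.058)
2Nf = 337873.67
Nf = 1.689e+05


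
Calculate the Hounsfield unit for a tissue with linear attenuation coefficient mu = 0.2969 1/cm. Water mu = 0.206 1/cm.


HU = ((mu_tissue - mu_water) / mu_water) * 1000
HU = ((0.2969 - 0.206) / 0.206) * 1000
HU = 441.3


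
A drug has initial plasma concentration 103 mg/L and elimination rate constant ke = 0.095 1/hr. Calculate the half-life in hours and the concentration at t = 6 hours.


t_half = ln(2) / ke = 0.693147 / 0.095 = 7.296 hr
C(t) = C0 * exp(-ke*t) = 103 * exp(-0.095*6)
C(6) = 58.25 mg/L


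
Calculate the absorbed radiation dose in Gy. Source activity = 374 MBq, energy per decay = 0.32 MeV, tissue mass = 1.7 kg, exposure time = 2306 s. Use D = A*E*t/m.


A = 374 MBq = 3.7400e+08 Bq
E = 0.32 MeV = 5.1264e-14 J
D = A*E*t/m = 3.7400e+08*5.1264e-14*2306/1.7
D = 0.02601 Gy


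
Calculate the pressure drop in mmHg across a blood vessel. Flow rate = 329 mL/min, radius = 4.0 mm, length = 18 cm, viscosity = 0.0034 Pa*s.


dP = 8*mu*L*Q / (pi*r^4)
Q = 329 mL/min = 5.48333e-06 m^3/s
dP = 33.3807 Pa = 33.3807 / 133.322 mmHg = 0.2504 mmHg


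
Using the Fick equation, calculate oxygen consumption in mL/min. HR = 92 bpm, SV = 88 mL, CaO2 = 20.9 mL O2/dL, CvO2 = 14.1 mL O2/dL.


CO = HR*SV = 92*88/1000 = 8.096 L/min
a-v O2 diff = 20.9 - 14.1 = 6.8 mL/dL
VO2 = CO * (CaO2-CvO2) * 10 dL/L
VO2 = 8.096 * 6.8 * 10
VO2 = 550.5 mL/min


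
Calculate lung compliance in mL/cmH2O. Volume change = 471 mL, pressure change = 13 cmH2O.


C = dV / dP
C = 471 / 13
C = 36.23 mL/cmH2O


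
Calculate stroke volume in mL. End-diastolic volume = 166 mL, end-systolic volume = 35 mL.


SV = EDV - ESV
SV = 166 - 35
SV = 131 mL


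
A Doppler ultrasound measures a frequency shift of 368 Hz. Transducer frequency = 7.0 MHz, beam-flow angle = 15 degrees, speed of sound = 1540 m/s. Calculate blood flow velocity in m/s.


v = fd * c / (2 * f0 * cos(theta))
v = 368 * 1540 / (2 * 7.0000e+06 * cos(15))
v = 0.04191 m/s


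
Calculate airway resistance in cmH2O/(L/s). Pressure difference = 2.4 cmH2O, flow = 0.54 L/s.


R = dP / flow
R = 2.4 / 0.54
R = 4.444 cmH2O/(L/s)


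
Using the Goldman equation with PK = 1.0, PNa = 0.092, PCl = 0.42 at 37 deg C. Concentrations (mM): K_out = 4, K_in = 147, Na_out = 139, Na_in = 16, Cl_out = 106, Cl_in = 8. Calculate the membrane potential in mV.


Vm = (RT/F)*ln((PK*Ko + PNa*Nao + PCl*Cli)/(PK*Ki + PNa*Nai + PCl*Clo))
Numer = 20.148, Denom = 192.992
Vm = -60.39 mV


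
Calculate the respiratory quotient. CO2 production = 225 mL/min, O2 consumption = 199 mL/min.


RQ = VCO2 / VO2
RQ = 225 / 199
RQ = 1.131


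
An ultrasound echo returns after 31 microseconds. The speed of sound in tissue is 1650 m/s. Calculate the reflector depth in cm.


depth = c * t / 2
t = 31 us = 3.1000e-05 s
depth = 1650 * 3.1000e-05 / 2
depth = 0.025575 m = 2.5575 cm


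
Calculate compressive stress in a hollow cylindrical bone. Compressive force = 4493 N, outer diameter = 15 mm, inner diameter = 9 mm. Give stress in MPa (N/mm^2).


A = pi*(r_o^2 - r_i^2)
r_o = 7.5 mm, r_i = 4.5 mm
A = 113.097 mm^2
sigma = F/A = 4493 / 113.097
sigma = 39.73 MPa


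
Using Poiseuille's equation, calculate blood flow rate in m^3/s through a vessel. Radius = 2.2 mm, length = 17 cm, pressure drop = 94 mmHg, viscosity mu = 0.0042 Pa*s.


Q = pi*r^4*dP / (8*mu*L)
r = 0.0022 m, L = 0.17 m
dP = 94 mmHg = 12532.268 Pa
Q = 1.6147e-04 m^3/s


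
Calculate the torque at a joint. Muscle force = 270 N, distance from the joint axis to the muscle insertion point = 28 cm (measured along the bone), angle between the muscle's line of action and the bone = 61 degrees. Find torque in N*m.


Torque = F * d * sin(theta)   (moment arm = d*sin(theta))
d = 28 cm = 0.28 m
Torque = 270 * 0.28 * sin(61)
Torque = 66.12 N*m


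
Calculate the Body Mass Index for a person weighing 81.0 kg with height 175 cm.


BMI = weight / height^2
height = 175 cm = 1.75 m
BMI = 81.0 / 1.75^2
BMI = 26.45 kg/m^2


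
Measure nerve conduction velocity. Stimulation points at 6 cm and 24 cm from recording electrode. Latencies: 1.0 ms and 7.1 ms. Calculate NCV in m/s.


Distance = (24 - 6) / 100 = 0.18 m
dt = (7.1 - 1.0) / 1000 = 0.0061 s
NCV = dist / dt = 29.51 m/s


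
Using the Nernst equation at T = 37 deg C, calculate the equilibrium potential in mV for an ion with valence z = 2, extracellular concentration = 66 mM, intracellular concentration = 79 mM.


E = (RT/(zF)) * ln(C_out/C_in)
T = 37 + 273.15 = 310.15 K
E = (8.314 * 310.15 / (2 * 96485)) * ln(66/79)
E = -2.403 mV


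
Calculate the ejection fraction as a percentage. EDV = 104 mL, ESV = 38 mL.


SV = EDV - ESV = 104 - 38 = 66 mL
EF = SV/EDV * 100 = 66/104 * 100
EF = 63.46%


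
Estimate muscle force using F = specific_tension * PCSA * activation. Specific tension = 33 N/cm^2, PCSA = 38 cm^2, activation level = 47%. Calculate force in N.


F = sigma * PCSA * activation
F = 33 * 38 * 0.47
F = 589.4 N


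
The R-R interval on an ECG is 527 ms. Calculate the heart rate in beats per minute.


HR = 60 / RR_interval(s)
RR = 527 ms = 0.527 s
HR = 60 / 0.527 = 113.9 bpm


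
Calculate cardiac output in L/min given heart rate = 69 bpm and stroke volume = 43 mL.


CO = HR * SV
CO = 69 * 43 / 1000
CO = 2.967 L/min


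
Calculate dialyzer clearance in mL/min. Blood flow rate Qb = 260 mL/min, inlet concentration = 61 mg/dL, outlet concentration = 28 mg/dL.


K = Qb * (Cb_in - Cb_out) / Cb_in
K = 260 * (61 - 28) / 61
K = 140.7 mL/min


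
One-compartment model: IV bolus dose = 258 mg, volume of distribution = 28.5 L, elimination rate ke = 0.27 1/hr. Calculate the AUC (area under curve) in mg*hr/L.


C0 = Dose/Vd = 258/28.5 = 9.05263 mg/L
AUC = C0/ke = 9.05263/0.27
AUC = 33.53 mg*hr/L


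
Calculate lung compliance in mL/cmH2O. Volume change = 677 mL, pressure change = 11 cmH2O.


C = dV / dP
C = 677 / 11
C = 61.55 mL/cmH2O


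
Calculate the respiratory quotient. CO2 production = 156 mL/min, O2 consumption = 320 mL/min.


RQ = VCO2 / VO2
RQ = 156 / 320
RQ = 0.4875


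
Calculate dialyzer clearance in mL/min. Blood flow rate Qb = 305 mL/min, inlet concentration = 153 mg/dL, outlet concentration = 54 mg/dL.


K = Qb * (Cb_in - Cb_out) / Cb_in
K = 305 * (153 - 54) / 153
K = 197.4 mL/min


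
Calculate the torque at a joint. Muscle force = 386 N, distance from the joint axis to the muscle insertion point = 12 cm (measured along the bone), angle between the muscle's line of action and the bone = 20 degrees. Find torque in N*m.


Torque = F * d * sin(theta)   (moment arm = d*sin(theta))
d = 12 cm = 0.12 m
Torque = 386 * 0.12 * sin(20)
Torque = 15.84 N*m


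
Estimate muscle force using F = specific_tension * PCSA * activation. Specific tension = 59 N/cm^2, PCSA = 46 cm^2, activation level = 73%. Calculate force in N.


F = sigma * PCSA * activation
F = 59 * 46 * 0.73
F = 1981 N


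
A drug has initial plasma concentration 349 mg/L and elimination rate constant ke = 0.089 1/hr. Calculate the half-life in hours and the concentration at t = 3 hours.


t_half = ln(2) / ke = 0.693147 / 0.089 = 7.788 hr
C(t) = C0 * exp(-ke*t) = 349 * exp(-0.089*3)
C(3) = 267.2 mg/L


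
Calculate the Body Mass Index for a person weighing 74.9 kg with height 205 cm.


BMI = weight / height^2
height = 205 cm = 2.05 m
BMI = 74.9 / 2.05^2
BMI = 17.82 kg/m^2


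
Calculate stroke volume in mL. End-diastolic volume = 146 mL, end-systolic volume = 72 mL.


SV = EDV - ESV
SV = 146 - 72
SV = 74 mL


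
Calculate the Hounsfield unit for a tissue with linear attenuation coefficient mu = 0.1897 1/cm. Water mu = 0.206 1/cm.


HU = ((mu_tissue - mu_water) / mu_water) * 1000
HU = ((0.1897 - 0.206) / 0.206) * 1000
HU = -79.13


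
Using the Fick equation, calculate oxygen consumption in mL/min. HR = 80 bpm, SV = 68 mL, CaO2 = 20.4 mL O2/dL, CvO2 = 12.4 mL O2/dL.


CO = HR*SV = 80*68/1000 = 5.44 L/min
a-v O2 diff = 20.4 - 12.4 = 8 mL/dL
VO2 = CO * (CaO2-CvO2) * 10 dL/L
VO2 = 5.44 * 8 * 10
VO2 = 435.2 mL/min


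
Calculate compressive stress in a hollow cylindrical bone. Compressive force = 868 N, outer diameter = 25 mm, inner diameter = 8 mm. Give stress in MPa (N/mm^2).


A = pi*(r_o^2 - r_i^2)
r_o = 12.5 mm, r_i = 4 mm
A = 440.608 mm^2
sigma = F/A = 868 / 440.608
sigma = 1.97 MPa


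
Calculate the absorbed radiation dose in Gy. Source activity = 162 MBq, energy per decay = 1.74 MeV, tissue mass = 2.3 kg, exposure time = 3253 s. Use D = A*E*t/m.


A = 162 MBq = 1.6200e+08 Bq
E = 1.74 MeV = 2.78748e-13 J
D = A*E*t/m = 1.6200e+08*2.78748e-13*3253/2.3
D = 0.06387 Gy


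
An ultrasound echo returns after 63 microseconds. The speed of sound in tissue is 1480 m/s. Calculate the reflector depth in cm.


depth = c * t / 2
t = 63 us = 6.3000e-05 s
depth = 1480 * 6.3000e-05 / 2
depth = 0.04662 m = 4.662 cm


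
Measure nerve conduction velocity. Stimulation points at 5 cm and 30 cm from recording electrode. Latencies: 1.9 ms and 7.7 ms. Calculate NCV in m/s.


Distance = (30 - 5) / 100 = 0.25 m
dt = (7.7 - 1.9) / 1000 = 0.0058 s
NCV = dist / dt = 43.1 m/s


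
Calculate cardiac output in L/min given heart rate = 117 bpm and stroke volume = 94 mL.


CO = HR * SV
CO = 117 * 94 / 1000
CO = 11 L/min


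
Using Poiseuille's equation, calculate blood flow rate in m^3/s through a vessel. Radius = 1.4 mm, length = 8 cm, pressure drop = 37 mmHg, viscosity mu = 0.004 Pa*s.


Q = pi*r^4*dP / (8*mu*L)
r = 0.0014 m, L = 0.08 m
dP = 37 mmHg = 4932.914 Pa
Q = 2.3255e-05 m^3/s


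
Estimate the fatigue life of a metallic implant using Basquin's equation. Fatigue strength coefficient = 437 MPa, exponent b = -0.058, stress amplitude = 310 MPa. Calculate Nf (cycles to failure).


sigma_a = sigma_f' * (2Nf)^b
2Nf = (sigma_a/sigma_f')^(1/b)
2Nf = (310/437)^(1/-0.058)
2Nf = 372.41748
Nf = 186.2


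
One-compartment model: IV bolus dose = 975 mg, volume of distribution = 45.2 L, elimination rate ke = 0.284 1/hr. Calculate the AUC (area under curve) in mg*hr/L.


C0 = Dose/Vd = 975/45.2 = 21.5708 mg/L
AUC = C0/ke = 21.5708/0.284
AUC = 75.95 mg*hr/L


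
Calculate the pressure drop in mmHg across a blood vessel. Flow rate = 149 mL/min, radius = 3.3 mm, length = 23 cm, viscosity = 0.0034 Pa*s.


dP = 8*mu*L*Q / (pi*r^4)
Q = 149 mL/min = 2.48333e-06 m^3/s
dP = 41.699 Pa = 41.699 / 133.322 mmHg = 0.3128 mmHg


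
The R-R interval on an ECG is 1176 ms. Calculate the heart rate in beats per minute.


HR = 60 / RR_interval(s)
RR = 1176 ms = 1.176 s
HR = 60 / 1.176 = 51.02 bpm


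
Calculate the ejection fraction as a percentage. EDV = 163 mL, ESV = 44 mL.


SV = EDV - ESV = 163 - 44 = 119 mL
EF = SV/EDV * 100 = 119/163 * 100
EF = 73.01%


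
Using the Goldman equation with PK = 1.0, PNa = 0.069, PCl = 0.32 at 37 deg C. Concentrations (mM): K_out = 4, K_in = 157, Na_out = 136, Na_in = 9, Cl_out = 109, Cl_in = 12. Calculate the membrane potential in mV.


Vm = (RT/F)*ln((PK*Ko + PNa*Nao + PCl*Cli)/(PK*Ki + PNa*Nai + PCl*Clo))
Numer = 17.224, Denom = 192.501
Vm = -64.51 mV


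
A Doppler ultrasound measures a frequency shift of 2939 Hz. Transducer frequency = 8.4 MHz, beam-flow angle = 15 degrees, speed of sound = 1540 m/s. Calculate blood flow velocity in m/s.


v = fd * c / (2 * f0 * cos(theta))
v = 2939 * 1540 / (2 * 8.4000e+06 * cos(15))
v = 0.2789 m/s


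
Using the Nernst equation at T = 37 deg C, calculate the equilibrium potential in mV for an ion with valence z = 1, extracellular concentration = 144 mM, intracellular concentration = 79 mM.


E = (RT/(zF)) * ln(C_out/C_in)
T = 37 + 273.15 = 310.15 K
E = (8.314 * 310.15 / (1 * 96485)) * ln(144/79)
E = 16.04 mV


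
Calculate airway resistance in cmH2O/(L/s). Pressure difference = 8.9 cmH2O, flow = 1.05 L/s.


R = dP / flow
R = 8.9 / 1.05
R = 8.476 cmH2O/(L/s)


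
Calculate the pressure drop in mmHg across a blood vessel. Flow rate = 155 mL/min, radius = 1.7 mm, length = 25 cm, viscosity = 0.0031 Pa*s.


dP = 8*mu*L*Q / (pi*r^4)
Q = 155 mL/min = 2.58333e-06 m^3/s
dP = 610.416 Pa = 610.416 / 133.322 mmHg = 4.579 mmHg


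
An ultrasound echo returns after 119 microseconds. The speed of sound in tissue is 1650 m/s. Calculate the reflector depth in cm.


depth = c * t / 2
t = 119 us = 1.1900e-04 s
depth = 1650 * 1.1900e-04 / 2
depth = 0.098175 m = 9.8175 cm


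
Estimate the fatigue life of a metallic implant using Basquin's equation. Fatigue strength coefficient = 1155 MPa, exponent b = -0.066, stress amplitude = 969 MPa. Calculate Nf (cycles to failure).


sigma_a = sigma_f' * (2Nf)^b
2Nf = (sigma_a/sigma_f')^(1/b)
2Nf = (969/1155)^(1/-0.066)
2Nf = 14.303008
Nf = 7.152


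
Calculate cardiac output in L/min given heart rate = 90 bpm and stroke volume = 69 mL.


CO = HR * SV
CO = 90 * 69 / 1000
CO = 6.21 L/min


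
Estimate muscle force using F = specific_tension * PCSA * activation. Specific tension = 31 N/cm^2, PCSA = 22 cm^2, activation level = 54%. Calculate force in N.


F = sigma * PCSA * activation
F = 31 * 22 * 0.54
F = 368.3 N


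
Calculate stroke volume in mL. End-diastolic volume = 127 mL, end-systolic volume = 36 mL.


SV = EDV - ESV
SV = 127 - 36
SV = 91 mL


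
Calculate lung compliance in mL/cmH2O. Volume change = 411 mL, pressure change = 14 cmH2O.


C = dV / dP
C = 411 / 14
C = 29.36 mL/cmH2O


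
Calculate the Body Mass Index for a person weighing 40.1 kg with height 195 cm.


BMI = weight / height^2
height = 195 cm = 1.95 m
BMI = 40.1 / 1.95^2
BMI = 10.55 kg/m^2


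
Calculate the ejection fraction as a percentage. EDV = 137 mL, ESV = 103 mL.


SV = EDV - ESV = 137 - 103 = 34 mL
EF = SV/EDV * 100 = 34/137 * 100
EF = 24.82%


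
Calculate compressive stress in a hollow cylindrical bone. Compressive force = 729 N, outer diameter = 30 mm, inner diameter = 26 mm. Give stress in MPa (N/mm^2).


A = pi*(r_o^2 - r_i^2)
r_o = 15 mm, r_i = 13 mm
A = 175.929 mm^2
sigma = F/A = 729 / 175.929
sigma = 4.144 MPa


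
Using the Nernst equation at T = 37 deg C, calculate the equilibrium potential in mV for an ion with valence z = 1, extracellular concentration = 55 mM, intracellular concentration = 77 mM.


E = (RT/(zF)) * ln(C_out/C_in)
T = 37 + 273.15 = 310.15 K
E = (8.314 * 310.15 / (1 * 96485)) * ln(55/77)
E = -8.992 mV


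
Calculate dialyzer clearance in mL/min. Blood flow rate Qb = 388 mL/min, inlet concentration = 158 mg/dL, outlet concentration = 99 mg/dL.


K = Qb * (Cb_in - Cb_out) / Cb_in
K = 388 * (158 - 99) / 158
K = 144.9 mL/min


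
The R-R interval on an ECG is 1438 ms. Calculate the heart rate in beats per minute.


HR = 60 / RR_interval(s)
RR = 1438 ms = 1.438 s
HR = 60 / 1.438 = 41.72 bpm


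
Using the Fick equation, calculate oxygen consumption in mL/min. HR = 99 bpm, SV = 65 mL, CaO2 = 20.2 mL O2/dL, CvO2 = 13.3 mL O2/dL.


CO = HR*SV = 99*65/1000 = 6.435 L/min
a-v O2 diff = 20.2 - 13.3 = 6.9 mL/dL
VO2 = CO * (CaO2-CvO2) * 10 dL/L
VO2 = 6.435 * 6.9 * 10
VO2 = 444 mL/min


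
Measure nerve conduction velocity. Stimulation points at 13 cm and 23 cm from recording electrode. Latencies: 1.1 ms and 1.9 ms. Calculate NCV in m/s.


Distance = (23 - 13) / 100 = 0.1 m
dt = (1.9 - 1.1) / 1000 = 8.0000e-04 s
NCV = dist / dt = 125 m/s


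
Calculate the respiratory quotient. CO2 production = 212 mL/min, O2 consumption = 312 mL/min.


RQ = VCO2 / VO2
RQ = 212 / 312
RQ = 0.6795


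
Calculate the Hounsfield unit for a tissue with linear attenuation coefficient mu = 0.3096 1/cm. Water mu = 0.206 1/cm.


HU = ((mu_tissue - mu_water) / mu_water) * 1000
HU = ((0.3096 - 0.206) / 0.206) * 1000
HU = 502.9


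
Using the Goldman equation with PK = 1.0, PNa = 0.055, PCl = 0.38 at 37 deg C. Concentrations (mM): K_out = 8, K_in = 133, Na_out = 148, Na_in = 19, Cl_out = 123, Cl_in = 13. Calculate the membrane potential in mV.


Vm = (RT/F)*ln((PK*Ko + PNa*Nao + PCl*Cli)/(PK*Ki + PNa*Nai + PCl*Clo))
Numer = 21.08, Denom = 180.785
Vm = -57.43 mV


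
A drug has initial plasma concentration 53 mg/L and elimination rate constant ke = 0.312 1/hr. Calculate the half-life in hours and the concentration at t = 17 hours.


t_half = ln(2) / ke = 0.693147 / 0.312 = 2.222 hr
C(t) = C0 * exp(-ke*t) = 53 * exp(-0.312*17)
C(17) = 0.2635 mg/L


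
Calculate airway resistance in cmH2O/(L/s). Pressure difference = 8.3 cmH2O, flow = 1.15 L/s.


R = dP / flow
R = 8.3 / 1.15
R = 7.217 cmH2O/(L/s)


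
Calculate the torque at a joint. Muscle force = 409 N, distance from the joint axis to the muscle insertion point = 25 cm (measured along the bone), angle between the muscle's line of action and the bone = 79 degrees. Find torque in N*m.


Torque = F * d * sin(theta)   (moment arm = d*sin(theta))
d = 25 cm = 0.25 m
Torque = 409 * 0.25 * sin(79)
Torque = 100.4 N*m


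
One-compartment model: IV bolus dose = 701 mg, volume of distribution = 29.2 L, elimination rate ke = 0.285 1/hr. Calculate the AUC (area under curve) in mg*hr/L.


C0 = Dose/Vd = 701/29.2 = 24.0068 mg/L
AUC = C0/ke = 24.0068/0.285
AUC = 84.23 mg*hr/L


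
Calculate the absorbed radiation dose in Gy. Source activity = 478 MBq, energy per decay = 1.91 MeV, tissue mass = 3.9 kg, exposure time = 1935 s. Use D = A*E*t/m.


A = 478 MBq = 4.7800e+08 Bq
E = 1.91 MeV = 3.05982e-13 J
D = A*E*t/m = 4.7800e+08*3.05982e-13*1935/3.9
D = 0.07257 Gy


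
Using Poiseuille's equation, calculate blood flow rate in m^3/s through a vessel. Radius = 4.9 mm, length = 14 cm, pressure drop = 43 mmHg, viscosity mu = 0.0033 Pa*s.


Q = pi*r^4*dP / (8*mu*L)
r = 0.0049 m, L = 0.14 m
dP = 43 mmHg = 5732.846 Pa
Q = 0.002809 m^3/s


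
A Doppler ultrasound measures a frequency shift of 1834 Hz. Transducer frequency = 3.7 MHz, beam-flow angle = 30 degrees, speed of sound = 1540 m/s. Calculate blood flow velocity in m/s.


v = fd * c / (2 * f0 * cos(theta))
v = 1834 * 1540 / (2 * 3.7000e+06 * cos(30))
v = 0.4407 m/s


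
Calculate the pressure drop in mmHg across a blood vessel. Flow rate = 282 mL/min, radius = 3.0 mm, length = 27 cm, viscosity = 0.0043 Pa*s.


dP = 8*mu*L*Q / (pi*r^4)
Q = 282 mL/min = 4.7e-06 m^3/s
dP = 171.548 Pa = 171.548 / 133.322 mmHg = 1.287 mmHg


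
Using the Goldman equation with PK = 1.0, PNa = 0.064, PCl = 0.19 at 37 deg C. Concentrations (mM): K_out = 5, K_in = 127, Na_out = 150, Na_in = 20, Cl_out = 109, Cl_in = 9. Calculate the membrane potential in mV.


Vm = (RT/F)*ln((PK*Ko + PNa*Nao + PCl*Cli)/(PK*Ki + PNa*Nai + PCl*Clo))
Numer = 16.31, Denom = 148.99
Vm = -59.12 mV


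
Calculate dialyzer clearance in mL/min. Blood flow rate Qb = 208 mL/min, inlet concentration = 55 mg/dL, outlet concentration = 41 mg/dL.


K = Qb * (Cb_in - Cb_out) / Cb_in
K = 208 * (55 - 41) / 55
K = 52.95 mL/min


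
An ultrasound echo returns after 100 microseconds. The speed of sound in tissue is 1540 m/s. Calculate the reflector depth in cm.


depth = c * t / 2
t = 100 us = 1.0000e-04 s
depth = 1540 * 1.0000e-04 / 2
depth = 0.077 m = 7.7 cm


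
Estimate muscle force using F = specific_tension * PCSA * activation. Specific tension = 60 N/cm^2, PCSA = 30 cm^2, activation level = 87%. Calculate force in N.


F = sigma * PCSA * activation
F = 60 * 30 * 0.87
F = 1566 N


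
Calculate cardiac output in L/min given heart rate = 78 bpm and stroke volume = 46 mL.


CO = HR * SV
CO = 78 * 46 / 1000
CO = 3.588 L/min


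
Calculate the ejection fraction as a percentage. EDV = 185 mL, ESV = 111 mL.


SV = EDV - ESV = 185 - 111 = 74 mL
EF = SV/EDV * 100 = 74/185 * 100
EF = 40%


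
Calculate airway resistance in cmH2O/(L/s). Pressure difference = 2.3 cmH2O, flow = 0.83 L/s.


R = dP / flow
R = 2.3 / 0.83
R = 2.771 cmH2O/(L/s)


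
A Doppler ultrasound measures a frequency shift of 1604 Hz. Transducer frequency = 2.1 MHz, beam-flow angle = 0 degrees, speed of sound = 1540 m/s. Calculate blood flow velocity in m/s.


v = fd * c / (2 * f0 * cos(theta))
v = 1604 * 1540 / (2 * 2.1000e+06 * cos(0))
v = 0.5881 m/s


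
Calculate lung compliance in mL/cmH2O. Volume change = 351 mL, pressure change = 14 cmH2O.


C = dV / dP
C = 351 / 14
C = 25.07 mL/cmH2O


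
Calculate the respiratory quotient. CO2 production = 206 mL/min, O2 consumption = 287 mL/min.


RQ = VCO2 / VO2
RQ = 206 / 287
RQ = 0.7178


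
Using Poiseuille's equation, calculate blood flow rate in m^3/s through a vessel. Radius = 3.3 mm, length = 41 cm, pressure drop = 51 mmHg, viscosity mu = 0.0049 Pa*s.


Q = pi*r^4*dP / (8*mu*L)
r = 0.0033 m, L = 0.41 m
dP = 51 mmHg = 6799.422 Pa
Q = 1.5762e-04 m^3/s


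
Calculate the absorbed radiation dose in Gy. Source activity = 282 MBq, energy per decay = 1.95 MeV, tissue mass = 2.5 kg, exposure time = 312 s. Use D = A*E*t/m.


A = 282 MBq = 2.8200e+08 Bq
E = 1.95 MeV = 3.1239e-13 J
D = A*E*t/m = 2.8200e+08*3.1239e-13*312/2.5
D = 0.01099 Gy


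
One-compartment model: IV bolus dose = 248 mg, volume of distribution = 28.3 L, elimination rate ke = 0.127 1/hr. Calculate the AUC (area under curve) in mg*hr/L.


C0 = Dose/Vd = 248/28.3 = 8.76325 mg/L
AUC = C0/ke = 8.76325/0.127
AUC = 69 mg*hr/L


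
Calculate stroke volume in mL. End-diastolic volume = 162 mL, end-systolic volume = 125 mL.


SV = EDV - ESV
SV = 162 - 125
SV = 37 mL


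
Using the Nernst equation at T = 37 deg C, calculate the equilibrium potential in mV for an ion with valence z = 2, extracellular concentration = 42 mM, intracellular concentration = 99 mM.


E = (RT/(zF)) * ln(C_out/C_in)
T = 37 + 273.15 = 310.15 K
E = (8.314 * 310.15 / (2 * 96485)) * ln(42/99)
E = -11.46 mV


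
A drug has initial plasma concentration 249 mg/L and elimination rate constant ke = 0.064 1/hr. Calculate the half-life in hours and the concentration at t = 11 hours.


t_half = ln(2) / ke = 0.693147 / 0.064 = 10.83 hr
C(t) = C0 * exp(-ke*t) = 249 * exp(-0.064*11)
C(11) = 123.2 mg/L


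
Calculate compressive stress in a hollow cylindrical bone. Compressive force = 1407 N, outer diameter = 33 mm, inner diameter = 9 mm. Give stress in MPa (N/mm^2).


A = pi*(r_o^2 - r_i^2)
r_o = 16.5 mm, r_i = 4.5 mm
A = 791.681 mm^2
sigma = F/A = 1407 / 791.681
sigma = 1.777 MPa


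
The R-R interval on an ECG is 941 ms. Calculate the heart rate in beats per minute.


HR = 60 / RR_interval(s)
RR = 941 ms = 0.941 s
HR = 60 / 0.941 = 63.76 bpm


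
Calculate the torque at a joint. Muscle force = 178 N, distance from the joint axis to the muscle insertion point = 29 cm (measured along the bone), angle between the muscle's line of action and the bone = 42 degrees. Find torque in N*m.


Torque = F * d * sin(theta)   (moment arm = d*sin(theta))
d = 29 cm = 0.29 m
Torque = 178 * 0.29 * sin(42)
Torque = 34.54 N*m


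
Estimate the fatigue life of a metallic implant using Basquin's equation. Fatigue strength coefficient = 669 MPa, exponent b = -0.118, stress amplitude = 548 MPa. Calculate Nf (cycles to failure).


sigma_a = sigma_f' * (2Nf)^b
2Nf = (sigma_a/sigma_f')^(1/b)
2Nf = (548/669)^(1/-0.118)
2Nf = 5.4235594
Nf = 2.712


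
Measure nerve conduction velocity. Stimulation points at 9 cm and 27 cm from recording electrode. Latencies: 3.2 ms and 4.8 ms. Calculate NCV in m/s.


Distance = (27 - 9) / 100 = 0.18 m
dt = (4.8 - 3.2) / 1000 = 0.0016 s
NCV = dist / dt = 112.5 m/s


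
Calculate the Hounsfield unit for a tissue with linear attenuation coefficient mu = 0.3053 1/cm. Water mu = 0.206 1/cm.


HU = ((mu_tissue - mu_water) / mu_water) * 1000
HU = ((0.3053 - 0.206) / 0.206) * 1000
HU = 482


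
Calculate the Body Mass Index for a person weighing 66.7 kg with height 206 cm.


BMI = weight / height^2
height = 206 cm = 2.06 m
BMI = 66.7 / 2.06^2
BMI = 15.72 kg/m^2


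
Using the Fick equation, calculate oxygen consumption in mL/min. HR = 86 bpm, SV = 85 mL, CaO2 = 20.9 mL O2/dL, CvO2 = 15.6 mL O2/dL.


CO = HR*SV = 86*85/1000 = 7.31 L/min
a-v O2 diff = 20.9 - 15.6 = 5.3 mL/dL
VO2 = CO * (CaO2-CvO2) * 10 dL/L
VO2 = 7.31 * 5.3 * 10
VO2 = 387.4 mL/min


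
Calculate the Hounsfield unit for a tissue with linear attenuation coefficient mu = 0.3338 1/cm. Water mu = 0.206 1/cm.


HU = ((mu_tissue - mu_water) / mu_water) * 1000
HU = ((0.3338 - 0.206) / 0.206) * 1000
HU = 620.4


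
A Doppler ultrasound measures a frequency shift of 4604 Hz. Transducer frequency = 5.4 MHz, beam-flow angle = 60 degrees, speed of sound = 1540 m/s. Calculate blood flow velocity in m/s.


v = fd * c / (2 * f0 * cos(theta))
v = 4604 * 1540 / (2 * 5.4000e+06 * cos(60))
v = 1.313 m/s


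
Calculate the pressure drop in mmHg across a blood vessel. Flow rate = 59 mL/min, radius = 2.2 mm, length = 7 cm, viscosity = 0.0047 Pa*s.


dP = 8*mu*L*Q / (pi*r^4)
Q = 59 mL/min = 9.83333e-07 m^3/s
dP = 35.1679 Pa = 35.1679 / 133.322 mmHg = 0.2638 mmHg


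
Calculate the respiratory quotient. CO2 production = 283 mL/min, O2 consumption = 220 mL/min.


RQ = VCO2 / VO2
RQ = 283 / 220
RQ = 1.286


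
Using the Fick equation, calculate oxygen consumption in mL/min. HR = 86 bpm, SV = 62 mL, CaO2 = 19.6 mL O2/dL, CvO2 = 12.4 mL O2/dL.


CO = HR*SV = 86*62/1000 = 5.332 L/min
a-v O2 diff = 19.6 - 12.4 = 7.2 mL/dL
VO2 = CO * (CaO2-CvO2) * 10 dL/L
VO2 = 5.332 * 7.2 * 10
VO2 = 383.9 mL/min


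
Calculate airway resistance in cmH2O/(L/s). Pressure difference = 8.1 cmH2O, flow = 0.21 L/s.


R = dP / flow
R = 8.1 / 0.21
R = 38.57 cmH2O/(L/s)


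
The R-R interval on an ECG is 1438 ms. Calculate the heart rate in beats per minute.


HR = 60 / RR_interval(s)
RR = 1438 ms = 1.438 s
HR = 60 / 1.438 = 41.72 bpm


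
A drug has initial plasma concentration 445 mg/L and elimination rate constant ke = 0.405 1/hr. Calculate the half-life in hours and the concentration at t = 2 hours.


t_half = ln(2) / ke = 0.693147 / 0.405 = 1.711 hr
C(t) = C0 * exp(-ke*t) = 445 * exp(-0.405*2)
C(2) = 198 mg/L


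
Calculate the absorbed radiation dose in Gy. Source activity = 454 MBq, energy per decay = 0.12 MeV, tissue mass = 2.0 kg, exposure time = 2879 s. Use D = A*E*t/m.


A = 454 MBq = 4.5400e+08 Bq
E = 0.12 MeV = 1.9224e-14 J
D = A*E*t/m = 4.5400e+08*1.9224e-14*2879/2.0
D = 0.01256 Gy


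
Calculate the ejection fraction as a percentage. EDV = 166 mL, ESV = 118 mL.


SV = EDV - ESV = 166 - 118 = 48 mL
EF = SV/EDV * 100 = 48/166 * 100
EF = 28.92%


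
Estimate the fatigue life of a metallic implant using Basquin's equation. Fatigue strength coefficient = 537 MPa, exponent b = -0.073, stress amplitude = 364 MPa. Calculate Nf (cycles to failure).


sigma_a = sigma_f' * (2Nf)^b
2Nf = (sigma_a/sigma_f')^(1/b)
2Nf = (364/537)^(1/-0.073)
2Nf = 205.74412
Nf = 102.9


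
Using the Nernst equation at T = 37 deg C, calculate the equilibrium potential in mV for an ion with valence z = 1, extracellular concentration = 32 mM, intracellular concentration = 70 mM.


E = (RT/(zF)) * ln(C_out/C_in)
T = 37 + 273.15 = 310.15 K
E = (8.314 * 310.15 / (1 * 96485)) * ln(32/70)
E = -20.92 mV


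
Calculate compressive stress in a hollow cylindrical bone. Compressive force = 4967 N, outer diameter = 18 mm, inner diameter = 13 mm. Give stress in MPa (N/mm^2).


A = pi*(r_o^2 - r_i^2)
r_o = 9 mm, r_i = 6.5 mm
A = 121.737 mm^2
sigma = F/A = 4967 / 121.737
sigma = 40.8 MPa


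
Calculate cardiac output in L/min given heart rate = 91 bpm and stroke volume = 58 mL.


CO = HR * SV
CO = 91 * 58 / 1000
CO = 5.278 L/min


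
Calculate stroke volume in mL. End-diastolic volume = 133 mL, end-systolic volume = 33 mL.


SV = EDV - ESV
SV = 133 - 33
SV = 100 mL


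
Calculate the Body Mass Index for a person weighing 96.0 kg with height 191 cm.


BMI = weight / height^2
height = 191 cm = 1.91 m
BMI = 96.0 / 1.91^2
BMI = 26.32 kg/m^2


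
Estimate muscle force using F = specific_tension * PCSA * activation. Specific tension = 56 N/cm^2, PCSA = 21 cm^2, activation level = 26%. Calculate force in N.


F = sigma * PCSA * activation
F = 56 * 21 * 0.26
F = 305.8 N


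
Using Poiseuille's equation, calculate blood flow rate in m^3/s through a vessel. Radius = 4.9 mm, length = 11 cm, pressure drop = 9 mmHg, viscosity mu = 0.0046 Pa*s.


Q = pi*r^4*dP / (8*mu*L)
r = 0.0049 m, L = 0.11 m
dP = 9 mmHg = 1199.898 Pa
Q = 5.3683e-04 m^3/s


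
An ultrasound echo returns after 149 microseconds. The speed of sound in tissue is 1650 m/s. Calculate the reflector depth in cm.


depth = c * t / 2
t = 149 us = 1.4900e-04 s
depth = 1650 * 1.4900e-04 / 2
depth = 0.122925 m = 12.2925 cm


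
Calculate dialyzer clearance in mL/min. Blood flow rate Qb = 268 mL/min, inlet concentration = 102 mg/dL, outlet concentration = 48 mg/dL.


K = Qb * (Cb_in - Cb_out) / Cb_in
K = 268 * (102 - 48) / 102
K = 141.9 mL/min


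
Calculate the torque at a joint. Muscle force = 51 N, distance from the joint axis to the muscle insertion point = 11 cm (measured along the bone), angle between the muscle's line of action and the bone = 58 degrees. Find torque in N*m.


Torque = F * d * sin(theta)   (moment arm = d*sin(theta))
d = 11 cm = 0.11 m
Torque = 51 * 0.11 * sin(58)
Torque = 4.758 N*m


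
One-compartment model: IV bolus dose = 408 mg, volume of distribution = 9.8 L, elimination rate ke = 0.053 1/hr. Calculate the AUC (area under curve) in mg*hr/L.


C0 = Dose/Vd = 408/9.8 = 41.6327 mg/L
AUC = C0/ke = 41.6327/0.053
AUC = 785.5 mg*hr/L


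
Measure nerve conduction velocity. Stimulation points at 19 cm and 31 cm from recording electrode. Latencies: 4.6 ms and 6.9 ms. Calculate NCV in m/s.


Distance = (31 - 19) / 100 = 0.12 m
dt = (6.9 - 4.6) / 1000 = 0.0023 s
NCV = dist / dt = 52.17 m/s


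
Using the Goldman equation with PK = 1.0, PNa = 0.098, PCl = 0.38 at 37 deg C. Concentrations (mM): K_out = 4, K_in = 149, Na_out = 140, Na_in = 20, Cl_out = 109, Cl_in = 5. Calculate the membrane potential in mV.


Vm = (RT/F)*ln((PK*Ko + PNa*Nao + PCl*Cli)/(PK*Ki + PNa*Nai + PCl*Clo))
Numer = 19.62, Denom = 192.38
Vm = -61.01 mV


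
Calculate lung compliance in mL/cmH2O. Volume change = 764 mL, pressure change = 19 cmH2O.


C = dV / dP
C = 764 / 19
C = 40.21 mL/cmH2O


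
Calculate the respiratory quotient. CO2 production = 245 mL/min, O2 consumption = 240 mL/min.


RQ = VCO2 / VO2
RQ = 245 / 240
RQ = 1.021


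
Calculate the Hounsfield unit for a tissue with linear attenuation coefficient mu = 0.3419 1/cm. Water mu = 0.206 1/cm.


HU = ((mu_tissue - mu_water) / mu_water) * 1000
HU = ((0.3419 - 0.206) / 0.206) * 1000
HU = 659.7


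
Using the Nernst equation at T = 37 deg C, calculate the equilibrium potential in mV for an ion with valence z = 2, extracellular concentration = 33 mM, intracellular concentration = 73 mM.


E = (RT/(zF)) * ln(C_out/C_in)
T = 37 + 273.15 = 310.15 K
E = (8.314 * 310.15 / (2 * 96485)) * ln(33/73)
E = -10.61 mV


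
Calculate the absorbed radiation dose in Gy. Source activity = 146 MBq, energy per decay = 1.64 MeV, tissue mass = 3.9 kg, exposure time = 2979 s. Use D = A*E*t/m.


A = 146 MBq = 1.4600e+08 Bq
E = 1.64 MeV = 2.62728e-13 J
D = A*E*t/m = 1.4600e+08*2.62728e-13*2979/3.9
D = 0.0293 Gy


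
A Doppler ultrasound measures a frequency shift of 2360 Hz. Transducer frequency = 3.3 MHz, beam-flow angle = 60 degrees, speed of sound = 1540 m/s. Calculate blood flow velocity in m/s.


v = fd * c / (2 * f0 * cos(theta))
v = 2360 * 1540 / (2 * 3.3000e+06 * cos(60))
v = 1.101 m/s


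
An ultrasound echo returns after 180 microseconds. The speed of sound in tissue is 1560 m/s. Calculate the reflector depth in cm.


depth = c * t / 2
t = 180 us = 1.8000e-04 s
depth = 1560 * 1.8000e-04 / 2
depth = 0.1404 m = 14.04 cm


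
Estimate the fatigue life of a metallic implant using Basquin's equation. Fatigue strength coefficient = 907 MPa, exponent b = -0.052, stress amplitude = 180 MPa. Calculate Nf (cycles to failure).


sigma_a = sigma_f' * (2Nf)^b
2Nf = (sigma_a/sigma_f')^(1/b)
2Nf = (180/907)^(1/-0.052)
2Nf = 3.2095054e+13
Nf = 1.6048e+13


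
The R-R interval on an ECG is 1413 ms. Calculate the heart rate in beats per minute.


HR = 60 / RR_interval(s)
RR = 1413 ms = 1.413 s
HR = 60 / 1.413 = 42.46 bpm


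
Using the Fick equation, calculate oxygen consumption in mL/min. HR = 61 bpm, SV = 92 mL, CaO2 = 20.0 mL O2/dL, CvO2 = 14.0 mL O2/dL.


CO = HR*SV = 61*92/1000 = 5.612 L/min
a-v O2 diff = 20.0 - 14.0 = 6 mL/dL
VO2 = CO * (CaO2-CvO2) * 10 dL/L
VO2 = 5.612 * 6 * 10
VO2 = 336.7 mL/min


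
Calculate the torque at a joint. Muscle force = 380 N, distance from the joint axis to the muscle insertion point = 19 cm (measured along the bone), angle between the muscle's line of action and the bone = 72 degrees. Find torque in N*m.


Torque = F * d * sin(theta)   (moment arm = d*sin(theta))
d = 19 cm = 0.19 m
Torque = 380 * 0.19 * sin(72)
Torque = 68.67 N*m


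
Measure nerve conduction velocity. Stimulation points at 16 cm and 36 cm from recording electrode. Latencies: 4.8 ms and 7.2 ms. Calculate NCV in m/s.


Distance = (36 - 16) / 100 = 0.2 m
dt = (7.2 - 4.8) / 1000 = 0.0024 s
NCV = dist / dt = 83.33 m/s


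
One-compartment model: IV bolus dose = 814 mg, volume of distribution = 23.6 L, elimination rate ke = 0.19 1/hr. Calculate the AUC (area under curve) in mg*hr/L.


C0 = Dose/Vd = 814/23.6 = 34.4915 mg/L
AUC = C0/ke = 34.4915/0.19
AUC = 181.5 mg*hr/L


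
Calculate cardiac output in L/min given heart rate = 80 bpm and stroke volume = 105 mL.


CO = HR * SV
CO = 80 * 105 / 1000
CO = 8.4 L/min


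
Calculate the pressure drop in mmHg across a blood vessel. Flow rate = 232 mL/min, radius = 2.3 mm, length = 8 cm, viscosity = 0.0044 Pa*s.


dP = 8*mu*L*Q / (pi*r^4)
Q = 232 mL/min = 3.86667e-06 m^3/s
dP = 123.854 Pa = 123.854 / 133.322 mmHg = 0.929 mmHg
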